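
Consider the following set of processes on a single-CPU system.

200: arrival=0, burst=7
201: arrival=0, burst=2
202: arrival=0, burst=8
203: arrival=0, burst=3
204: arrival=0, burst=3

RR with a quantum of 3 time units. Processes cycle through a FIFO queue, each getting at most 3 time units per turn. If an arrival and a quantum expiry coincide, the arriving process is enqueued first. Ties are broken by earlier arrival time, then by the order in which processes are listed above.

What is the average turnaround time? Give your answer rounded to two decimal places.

Schedule: | 200 0-3 | 201 3-5 | 202 5-8 | 203 8-11 | 204 11-14 | 200 14-17 | 202 17-20 | 200 20-21 | 202 21-23 |
Completion: 200=21  201=5  202=23  203=11  204=14
Turnaround (C−A): 200=21  201=5  202=23  203=11  204=14
Turnaround times: 200=21, 201=5, 202=23, 203=11, 204=14
Average turnaround = (21+5+23+11+14) / 5 = 74/5 = 14.80

14.80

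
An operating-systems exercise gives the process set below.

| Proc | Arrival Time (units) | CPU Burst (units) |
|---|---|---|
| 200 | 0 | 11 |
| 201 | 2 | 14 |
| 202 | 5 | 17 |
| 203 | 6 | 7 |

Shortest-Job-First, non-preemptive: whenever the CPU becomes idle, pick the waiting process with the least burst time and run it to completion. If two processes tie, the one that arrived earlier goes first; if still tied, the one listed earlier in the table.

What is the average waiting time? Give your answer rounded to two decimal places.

12.00

Gantt: | 200 0-11 | 203 11-18 | 201 18-32 | 202 32-49 |
Completion: 200=11  201=32  202=49  203=18
Turnaround (C−A): 200=11  201=30  202=44  203=12
Waiting times: 200=0, 201=16, 202=27, 203=5
Average waiting = (0+16+27+5) / 4 = 48/4 = 12.00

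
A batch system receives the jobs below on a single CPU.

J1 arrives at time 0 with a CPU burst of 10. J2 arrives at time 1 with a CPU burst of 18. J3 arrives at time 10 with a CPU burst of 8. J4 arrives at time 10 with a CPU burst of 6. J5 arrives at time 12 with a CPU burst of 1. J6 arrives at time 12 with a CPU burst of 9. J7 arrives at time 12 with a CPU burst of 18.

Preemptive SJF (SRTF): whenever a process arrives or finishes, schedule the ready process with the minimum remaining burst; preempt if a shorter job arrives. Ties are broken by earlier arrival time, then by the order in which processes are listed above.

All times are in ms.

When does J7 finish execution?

70

Gantt: | J1 0-10 | J4 10-12 | J5 12-13 | J4 13-17 | J3 17-25 | J6 25-34 | J2 34-52 | J7 52-70 |
Completion: J1=10  J2=52  J3=25  J4=17  J5=13  J6=34  J7=70
Turnaround (C−A): J1=10  J2=51  J3=15  J4=7  J5=1  J6=22  J7=58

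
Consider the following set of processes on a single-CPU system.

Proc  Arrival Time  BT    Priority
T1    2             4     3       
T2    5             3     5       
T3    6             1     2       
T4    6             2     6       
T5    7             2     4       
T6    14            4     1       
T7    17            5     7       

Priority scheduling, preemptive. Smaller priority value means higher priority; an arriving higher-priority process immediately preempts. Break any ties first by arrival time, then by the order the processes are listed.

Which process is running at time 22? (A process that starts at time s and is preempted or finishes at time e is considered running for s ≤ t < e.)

Schedule: | idle 0-2 | T1 2-6 | T3 6-7 | T5 7-9 | T2 9-12 | T4 12-14 | T6 14-18 | T7 18-23 |
Completion: T1=6  T2=12  T3=7  T4=14  T5=9  T6=18  T7=23
Turnaround (C−A): T1=4  T2=7  T3=1  T4=8  T5=2  T6=4  T7=6

T7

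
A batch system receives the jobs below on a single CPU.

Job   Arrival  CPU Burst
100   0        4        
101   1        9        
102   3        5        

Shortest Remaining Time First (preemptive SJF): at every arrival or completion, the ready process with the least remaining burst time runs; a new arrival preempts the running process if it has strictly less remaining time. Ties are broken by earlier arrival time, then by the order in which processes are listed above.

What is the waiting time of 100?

Gantt: | 100 0-4 | 102 4-9 | 101 9-18 |
Completion: 100=4  101=18  102=9
Turnaround (C−A): 100=4  101=17  102=6
Waiting(100) = turnaround − burst = 4 − 4 = 0

0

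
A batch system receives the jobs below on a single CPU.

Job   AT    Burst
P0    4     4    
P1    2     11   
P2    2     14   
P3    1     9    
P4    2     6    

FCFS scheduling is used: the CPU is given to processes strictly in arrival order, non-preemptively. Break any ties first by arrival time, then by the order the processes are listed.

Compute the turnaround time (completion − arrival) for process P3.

Timeline: | idle 0-1 | P3 1-10 | P1 10-21 | P2 21-35 | P4 35-41 | P0 41-45 |
Completion: P0=45  P1=21  P2=35  P3=10  P4=41
Turnaround (C−A): P0=41  P1=19  P2=33  P3=9  P4=39
Turnaround(P3) = completion − arrival = 10 − 1 = 9

9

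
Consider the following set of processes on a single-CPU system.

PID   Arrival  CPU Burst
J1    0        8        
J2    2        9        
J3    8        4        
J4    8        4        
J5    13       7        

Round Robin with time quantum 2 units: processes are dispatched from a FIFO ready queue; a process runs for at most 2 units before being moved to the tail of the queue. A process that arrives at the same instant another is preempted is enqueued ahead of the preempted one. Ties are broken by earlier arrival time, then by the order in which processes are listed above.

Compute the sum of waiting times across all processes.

60

Timeline: | J1 0-2 | J2 2-4 | J1 4-6 | J2 6-8 | J1 8-10 | J3 10-12 | J4 12-14 | J2 14-16 | J1 16-18 | J3 18-20 | J5 20-22 | J4 22-24 | J2 24-26 | J5 26-28 | J2 28-29 | J5 29-32 |
Completion: J1=18  J2=29  J3=20  J4=24  J5=32
Waiting = turnaround − burst: J1=10, J2=18, J3=8, J4=12, J5=12
Total waiting = 10 + 18 + 8 + 12 + 12 = 60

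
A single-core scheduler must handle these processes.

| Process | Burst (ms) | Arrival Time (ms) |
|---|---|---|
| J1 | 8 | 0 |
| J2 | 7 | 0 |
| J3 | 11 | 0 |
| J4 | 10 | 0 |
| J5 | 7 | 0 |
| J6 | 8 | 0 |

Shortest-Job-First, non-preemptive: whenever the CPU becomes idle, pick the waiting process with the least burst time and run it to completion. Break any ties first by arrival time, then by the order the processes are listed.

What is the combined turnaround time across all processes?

Timeline: | J2 0-7 | J5 7-14 | J1 14-22 | J6 22-30 | J4 30-40 | J3 40-51 |
Completion: J1=22  J2=7  J3=51  J4=40  J5=14  J6=30
Turnaround = completion − arrival: J1=22, J2=7, J3=51, J4=40, J5=14, J6=30
Total turnaround = 22 + 7 + 51 + 40 + 14 + 30 = 164

164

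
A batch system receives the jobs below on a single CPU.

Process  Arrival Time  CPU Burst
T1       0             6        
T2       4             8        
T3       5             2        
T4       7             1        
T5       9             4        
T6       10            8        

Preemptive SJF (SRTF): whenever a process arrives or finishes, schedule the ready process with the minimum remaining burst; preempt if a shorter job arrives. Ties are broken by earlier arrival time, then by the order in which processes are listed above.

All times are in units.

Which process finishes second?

T3

Timeline: | T1 0-6 | T3 6-8 | T4 8-9 | T5 9-13 | T2 13-21 | T6 21-29 |
Completion: T1=6  T2=21  T3=8  T4=9  T5=13  T6=29
Turnaround (C−A): T1=6  T2=17  T3=3  T4=2  T5=4  T6=19
Finish order: T1 → T3 → T4 → T5 → T2 → T6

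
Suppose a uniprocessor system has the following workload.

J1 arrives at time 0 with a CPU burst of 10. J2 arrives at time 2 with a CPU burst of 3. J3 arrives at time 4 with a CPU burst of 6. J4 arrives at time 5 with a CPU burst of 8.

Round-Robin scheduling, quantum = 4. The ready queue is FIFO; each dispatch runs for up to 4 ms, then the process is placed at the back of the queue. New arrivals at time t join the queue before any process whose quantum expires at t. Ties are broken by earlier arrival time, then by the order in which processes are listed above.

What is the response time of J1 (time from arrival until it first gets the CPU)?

Timeline: | J1 0-4 | J2 4-7 | J3 7-11 | J1 11-15 | J4 15-19 | J3 19-21 | J1 21-23 | J4 23-27 |
Completion: J1=23  J2=7  J3=21  J4=27
Response(J1) = first start − arrival = 0 − 0 = 0

0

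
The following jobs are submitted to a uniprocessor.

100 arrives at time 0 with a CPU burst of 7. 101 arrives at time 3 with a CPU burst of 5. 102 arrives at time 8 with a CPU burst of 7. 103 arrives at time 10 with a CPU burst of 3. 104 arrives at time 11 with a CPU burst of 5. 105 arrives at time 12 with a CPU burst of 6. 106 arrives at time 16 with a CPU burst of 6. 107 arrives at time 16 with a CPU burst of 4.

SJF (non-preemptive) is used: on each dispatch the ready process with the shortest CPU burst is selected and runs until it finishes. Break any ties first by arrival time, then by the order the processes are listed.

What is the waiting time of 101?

4

Schedule: | 100 0-7 | 101 7-12 | 103 12-15 | 104 15-20 | 107 20-24 | 105 24-30 | 106 30-36 | 102 36-43 |
Completion: 100=7  101=12  102=43  103=15  104=20  105=30  106=36  107=24
Waiting(101) = turnaround − burst = 9 − 5 = 4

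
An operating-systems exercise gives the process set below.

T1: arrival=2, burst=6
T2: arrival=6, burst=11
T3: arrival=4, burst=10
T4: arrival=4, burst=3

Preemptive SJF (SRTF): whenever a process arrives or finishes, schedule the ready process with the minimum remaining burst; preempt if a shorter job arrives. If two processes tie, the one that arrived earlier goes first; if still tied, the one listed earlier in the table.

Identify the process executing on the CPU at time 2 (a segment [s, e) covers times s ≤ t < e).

T1

Timeline: | idle 0-2 | T1 2-4 | T4 4-7 | T1 7-11 | T3 11-21 | T2 21-32 |
Completion: T1=11  T2=32  T3=21  T4=7
Turnaround (C−A): T1=9  T2=26  T3=17  T4=3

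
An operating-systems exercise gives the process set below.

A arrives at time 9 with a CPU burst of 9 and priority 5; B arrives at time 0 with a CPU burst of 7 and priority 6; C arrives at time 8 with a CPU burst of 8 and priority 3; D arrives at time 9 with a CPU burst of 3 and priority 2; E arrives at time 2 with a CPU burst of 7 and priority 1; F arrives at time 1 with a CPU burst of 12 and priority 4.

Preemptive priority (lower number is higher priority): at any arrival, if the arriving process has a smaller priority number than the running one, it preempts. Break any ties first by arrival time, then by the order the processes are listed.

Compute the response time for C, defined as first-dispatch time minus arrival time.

Gantt: | B 0-1 | F 1-2 | E 2-9 | D 9-12 | C 12-20 | F 20-31 | A 31-40 | B 40-46 |
Completion: A=40  B=46  C=20  D=12  E=9  F=31
Response(C) = first start − arrival = 12 − 8 = 4

4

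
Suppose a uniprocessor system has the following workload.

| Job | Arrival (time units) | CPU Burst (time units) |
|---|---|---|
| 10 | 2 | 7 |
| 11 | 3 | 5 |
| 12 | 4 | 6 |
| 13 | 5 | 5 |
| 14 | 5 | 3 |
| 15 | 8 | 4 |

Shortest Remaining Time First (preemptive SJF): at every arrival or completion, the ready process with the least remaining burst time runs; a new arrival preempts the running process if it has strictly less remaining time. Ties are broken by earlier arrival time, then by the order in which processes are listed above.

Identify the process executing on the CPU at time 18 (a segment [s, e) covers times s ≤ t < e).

Gantt: | idle 0-2 | 10 2-3 | 11 3-8 | 14 8-11 | 15 11-15 | 13 15-20 | 10 20-26 | 12 26-32 |
Completion: 10=26  11=8  12=32  13=20  14=11  15=15
Turnaround (C−A): 10=24  11=5  12=28  13=15  14=6  15=7

13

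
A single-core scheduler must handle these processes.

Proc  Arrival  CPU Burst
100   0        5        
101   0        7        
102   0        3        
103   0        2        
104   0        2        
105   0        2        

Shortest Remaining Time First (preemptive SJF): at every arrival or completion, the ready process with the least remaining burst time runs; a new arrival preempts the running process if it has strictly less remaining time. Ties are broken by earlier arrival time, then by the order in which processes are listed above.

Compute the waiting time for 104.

Timeline: | 103 0-2 | 104 2-4 | 105 4-6 | 102 6-9 | 100 9-14 | 101 14-21 |
Completion: 100=14  101=21  102=9  103=2  104=4  105=6
Turnaround (C−A): 100=14  101=21  102=9  103=2  104=4  105=6
Waiting(104) = turnaround − burst = 4 − 2 = 2

2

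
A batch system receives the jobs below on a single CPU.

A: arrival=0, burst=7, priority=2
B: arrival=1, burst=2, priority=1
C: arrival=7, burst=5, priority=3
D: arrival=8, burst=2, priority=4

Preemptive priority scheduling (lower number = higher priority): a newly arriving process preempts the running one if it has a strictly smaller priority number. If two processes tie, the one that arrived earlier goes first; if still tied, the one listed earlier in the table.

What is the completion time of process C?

Schedule: | A 0-1 | B 1-3 | A 3-9 | C 9-14 | D 14-16 |
Completion: A=9  B=3  C=14  D=16
Turnaround (C−A): A=9  B=2  C=7  D=8

14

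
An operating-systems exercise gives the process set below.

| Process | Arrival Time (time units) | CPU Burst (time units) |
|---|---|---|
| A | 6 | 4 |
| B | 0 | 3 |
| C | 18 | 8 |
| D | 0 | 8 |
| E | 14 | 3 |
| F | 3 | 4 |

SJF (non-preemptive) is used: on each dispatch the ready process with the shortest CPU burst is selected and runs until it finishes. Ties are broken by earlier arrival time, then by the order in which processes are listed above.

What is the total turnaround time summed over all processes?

Schedule: | B 0-3 | F 3-7 | A 7-11 | D 11-19 | E 19-22 | C 22-30 |
Completion: A=11  B=3  C=30  D=19  E=22  F=7
Turnaround (C−A): A=5  B=3  C=12  D=19  E=8  F=4
Turnaround = completion − arrival: A=5, B=3, C=12, D=19, E=8, F=4
Total turnaround = 5 + 3 + 12 + 19 + 8 + 4 = 51

51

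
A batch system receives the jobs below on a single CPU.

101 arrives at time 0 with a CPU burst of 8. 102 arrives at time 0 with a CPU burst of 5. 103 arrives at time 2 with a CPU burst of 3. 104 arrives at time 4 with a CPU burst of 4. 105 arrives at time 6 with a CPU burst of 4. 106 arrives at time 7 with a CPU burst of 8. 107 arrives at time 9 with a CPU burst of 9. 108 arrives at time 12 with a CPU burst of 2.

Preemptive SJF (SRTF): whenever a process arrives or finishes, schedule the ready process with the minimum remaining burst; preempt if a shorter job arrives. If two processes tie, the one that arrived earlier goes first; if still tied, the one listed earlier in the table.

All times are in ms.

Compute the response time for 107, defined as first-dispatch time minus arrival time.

25

Schedule: | 102 0-5 | 103 5-8 | 104 8-12 | 108 12-14 | 105 14-18 | 101 18-26 | 106 26-34 | 107 34-43 |
Completion: 101=26  102=5  103=8  104=12  105=18  106=34  107=43  108=14
Turnaround (C−A): 101=26  102=5  103=6  104=8  105=12  106=27  107=34  108=2
Response(107) = first start − arrival = 34 − 9 = 25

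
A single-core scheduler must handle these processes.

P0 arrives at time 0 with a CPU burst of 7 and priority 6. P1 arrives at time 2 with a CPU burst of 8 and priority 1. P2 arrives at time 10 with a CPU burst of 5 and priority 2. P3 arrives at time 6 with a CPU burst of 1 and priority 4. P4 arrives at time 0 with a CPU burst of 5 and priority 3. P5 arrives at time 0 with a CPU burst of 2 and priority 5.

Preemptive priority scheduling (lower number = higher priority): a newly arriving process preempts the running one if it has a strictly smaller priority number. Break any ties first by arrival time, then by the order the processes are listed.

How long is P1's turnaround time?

Gantt: | P4 0-2 | P1 2-10 | P2 10-15 | P4 15-18 | P3 18-19 | P5 19-21 | P0 21-28 |
Completion: P0=28  P1=10  P2=15  P3=19  P4=18  P5=21
Turnaround(P1) = completion − arrival = 10 − 2 = 8

8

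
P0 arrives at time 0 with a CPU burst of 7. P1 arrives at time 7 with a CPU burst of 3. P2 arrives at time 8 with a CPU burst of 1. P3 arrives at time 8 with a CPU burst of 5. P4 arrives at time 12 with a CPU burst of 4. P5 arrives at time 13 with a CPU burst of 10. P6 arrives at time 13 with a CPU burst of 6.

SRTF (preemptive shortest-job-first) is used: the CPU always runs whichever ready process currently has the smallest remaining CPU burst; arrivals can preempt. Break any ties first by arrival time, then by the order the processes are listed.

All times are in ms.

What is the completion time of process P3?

16

Timeline: | P0 0-7 | P1 7-8 | P2 8-9 | P1 9-11 | P3 11-16 | P4 16-20 | P6 20-26 | P5 26-36 |
Completion: P0=7  P1=11  P2=9  P3=16  P4=20  P5=36  P6=26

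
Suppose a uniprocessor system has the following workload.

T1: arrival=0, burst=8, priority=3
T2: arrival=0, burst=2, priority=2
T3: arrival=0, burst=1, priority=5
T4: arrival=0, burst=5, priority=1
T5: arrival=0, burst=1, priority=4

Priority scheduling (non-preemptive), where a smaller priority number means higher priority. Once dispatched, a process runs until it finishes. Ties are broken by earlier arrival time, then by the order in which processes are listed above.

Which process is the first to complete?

T4

Schedule: | T4 0-5 | T2 5-7 | T1 7-15 | T5 15-16 | T3 16-17 |
Completion: T1=15  T2=7  T3=17  T4=5  T5=16
Finish order: T4 → T2 → T1 → T5 → T3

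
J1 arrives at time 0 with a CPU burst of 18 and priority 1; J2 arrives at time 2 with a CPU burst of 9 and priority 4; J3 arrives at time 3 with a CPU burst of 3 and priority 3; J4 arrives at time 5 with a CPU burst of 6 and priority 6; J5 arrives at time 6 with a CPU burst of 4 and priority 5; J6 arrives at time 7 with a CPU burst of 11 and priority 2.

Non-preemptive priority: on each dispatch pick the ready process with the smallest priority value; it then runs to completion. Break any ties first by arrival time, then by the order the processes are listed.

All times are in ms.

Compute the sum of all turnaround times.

193

Gantt: | J1 0-18 | J6 18-29 | J3 29-32 | J2 32-41 | J5 41-45 | J4 45-51 |
Completion: J1=18  J2=41  J3=32  J4=51  J5=45  J6=29
Turnaround = completion − arrival: J1=18, J2=39, J3=29, J4=46, J5=39, J6=22
Total turnaround = 18 + 39 + 29 + 46 + 39 + 22 = 193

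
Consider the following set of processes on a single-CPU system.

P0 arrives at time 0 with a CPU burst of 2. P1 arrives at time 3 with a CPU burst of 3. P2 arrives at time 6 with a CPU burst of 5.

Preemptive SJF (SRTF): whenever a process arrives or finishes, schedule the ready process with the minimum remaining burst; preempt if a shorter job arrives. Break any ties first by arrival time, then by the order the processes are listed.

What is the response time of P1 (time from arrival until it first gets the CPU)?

Gantt: | P0 0-2 | idle 2-3 | P1 3-6 | P2 6-11 |
Completion: P0=2  P1=6  P2=11
Turnaround (C−A): P0=2  P1=3  P2=5
Response(P1) = first start − arrival = 3 − 3 = 0

0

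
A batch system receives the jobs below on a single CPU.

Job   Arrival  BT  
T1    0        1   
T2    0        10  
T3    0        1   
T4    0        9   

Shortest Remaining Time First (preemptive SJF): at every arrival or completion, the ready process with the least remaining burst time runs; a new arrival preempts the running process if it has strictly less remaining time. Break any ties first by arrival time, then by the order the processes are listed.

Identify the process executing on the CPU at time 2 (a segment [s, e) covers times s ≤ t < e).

Schedule: | T1 0-1 | T3 1-2 | T4 2-11 | T2 11-21 |
Completion: T1=1  T2=21  T3=2  T4=11

T4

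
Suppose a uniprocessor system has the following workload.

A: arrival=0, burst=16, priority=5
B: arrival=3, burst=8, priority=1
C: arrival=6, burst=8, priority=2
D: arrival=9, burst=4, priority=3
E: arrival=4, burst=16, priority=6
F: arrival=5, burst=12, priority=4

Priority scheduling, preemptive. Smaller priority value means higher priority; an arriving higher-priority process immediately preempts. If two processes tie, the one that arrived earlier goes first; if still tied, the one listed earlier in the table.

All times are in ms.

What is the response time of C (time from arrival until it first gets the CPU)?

Schedule: | A 0-3 | B 3-11 | C 11-19 | D 19-23 | F 23-35 | A 35-48 | E 48-64 |
Completion: A=48  B=11  C=19  D=23  E=64  F=35
Response(C) = first start − arrival = 11 − 6 = 5

5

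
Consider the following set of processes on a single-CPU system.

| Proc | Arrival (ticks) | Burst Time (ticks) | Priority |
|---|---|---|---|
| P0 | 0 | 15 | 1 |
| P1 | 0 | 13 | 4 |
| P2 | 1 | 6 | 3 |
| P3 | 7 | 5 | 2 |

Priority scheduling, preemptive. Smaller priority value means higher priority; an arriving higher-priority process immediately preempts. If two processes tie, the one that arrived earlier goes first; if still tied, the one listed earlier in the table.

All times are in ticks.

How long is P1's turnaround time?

39

Gantt: | P0 0-15 | P3 15-20 | P2 20-26 | P1 26-39 |
Completion: P0=15  P1=39  P2=26  P3=20
Turnaround (C−A): P0=15  P1=39  P2=25  P3=13
Turnaround(P1) = completion − arrival = 39 − 0 = 39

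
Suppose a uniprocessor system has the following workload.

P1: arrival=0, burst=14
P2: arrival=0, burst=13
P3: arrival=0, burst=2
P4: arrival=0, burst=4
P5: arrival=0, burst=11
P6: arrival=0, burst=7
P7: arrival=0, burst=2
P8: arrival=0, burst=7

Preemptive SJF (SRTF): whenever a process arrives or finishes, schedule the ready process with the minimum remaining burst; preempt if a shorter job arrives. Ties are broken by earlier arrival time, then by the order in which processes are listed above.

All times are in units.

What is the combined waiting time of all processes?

130

Timeline: | P3 0-2 | P7 2-4 | P4 4-8 | P6 8-15 | P8 15-22 | P5 22-33 | P2 33-46 | P1 46-60 |
Completion: P1=60  P2=46  P3=2  P4=8  P5=33  P6=15  P7=4  P8=22
Turnaround (C−A): P1=60  P2=46  P3=2  P4=8  P5=33  P6=15  P7=4  P8=22
Waiting = turnaround − burst: P1=46, P2=33, P3=0, P4=4, P5=22, P6=8, P7=2, P8=15
Total waiting = 46 + 33 + 0 + 4 + 22 + 8 + 2 + 15 = 130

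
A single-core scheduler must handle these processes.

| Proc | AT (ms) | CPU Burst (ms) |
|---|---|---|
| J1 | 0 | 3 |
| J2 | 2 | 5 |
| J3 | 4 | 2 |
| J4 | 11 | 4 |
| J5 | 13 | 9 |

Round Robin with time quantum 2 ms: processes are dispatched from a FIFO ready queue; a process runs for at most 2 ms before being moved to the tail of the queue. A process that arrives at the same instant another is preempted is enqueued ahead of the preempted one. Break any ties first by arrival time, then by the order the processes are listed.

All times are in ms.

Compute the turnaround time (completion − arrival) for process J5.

11

Schedule: | J1 0-2 | J2 2-4 | J1 4-5 | J3 5-7 | J2 7-10 | idle 10-11 | J4 11-13 | J5 13-15 | J4 15-17 | J5 17-24 |
Completion: J1=5  J2=10  J3=7  J4=17  J5=24
Turnaround(J5) = completion − arrival = 24 − 13 = 11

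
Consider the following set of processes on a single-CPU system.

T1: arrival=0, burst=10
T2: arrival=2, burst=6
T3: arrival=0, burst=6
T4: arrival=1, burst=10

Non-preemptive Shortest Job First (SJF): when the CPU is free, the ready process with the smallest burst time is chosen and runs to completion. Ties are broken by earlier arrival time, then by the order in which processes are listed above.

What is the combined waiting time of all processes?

37

Gantt: | T3 0-6 | T2 6-12 | T1 12-22 | T4 22-32 |
Completion: T1=22  T2=12  T3=6  T4=32
Turnaround (C−A): T1=22  T2=10  T3=6  T4=31
Waiting = turnaround − burst: T1=12, T2=4, T3=0, T4=21
Total waiting = 12 + 4 + 0 + 21 = 37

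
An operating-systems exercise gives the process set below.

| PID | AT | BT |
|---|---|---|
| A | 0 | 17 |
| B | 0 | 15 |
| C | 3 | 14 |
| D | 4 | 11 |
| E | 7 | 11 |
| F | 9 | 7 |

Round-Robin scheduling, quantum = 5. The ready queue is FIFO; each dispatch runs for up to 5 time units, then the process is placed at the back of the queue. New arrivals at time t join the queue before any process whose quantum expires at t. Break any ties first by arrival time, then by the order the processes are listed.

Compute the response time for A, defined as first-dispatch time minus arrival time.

0

Gantt: | A 0-5 | B 5-10 | C 10-15 | D 15-20 | A 20-25 | E 25-30 | F 30-35 | B 35-40 | C 40-45 | D 45-50 | A 50-55 | E 55-60 | F 60-62 | B 62-67 | C 67-71 | D 71-72 | A 72-74 | E 74-75 |
Completion: A=74  B=67  C=71  D=72  E=75  F=62
Response(A) = first start − arrival = 0 − 0 = 0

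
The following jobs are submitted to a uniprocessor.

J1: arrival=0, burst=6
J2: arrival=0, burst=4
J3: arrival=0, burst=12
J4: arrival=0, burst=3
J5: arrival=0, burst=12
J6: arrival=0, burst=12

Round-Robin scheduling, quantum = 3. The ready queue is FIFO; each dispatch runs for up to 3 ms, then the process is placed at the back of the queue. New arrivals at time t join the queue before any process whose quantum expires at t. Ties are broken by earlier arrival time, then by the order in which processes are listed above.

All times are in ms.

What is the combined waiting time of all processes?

144

Schedule: | J1 0-3 | J2 3-6 | J3 6-9 | J4 9-12 | J5 12-15 | J6 15-18 | J1 18-21 | J2 21-22 | J3 22-25 | J5 25-28 | J6 28-31 | J3 31-34 | J5 34-37 | J6 37-40 | J3 40-43 | J5 43-46 | J6 46-49 |
Completion: J1=21  J2=22  J3=43  J4=12  J5=46  J6=49
Waiting = turnaround − burst: J1=15, J2=18, J3=31, J4=9, J5=34, J6=37
Total waiting = 15 + 18 + 31 + 9 + 34 + 37 = 144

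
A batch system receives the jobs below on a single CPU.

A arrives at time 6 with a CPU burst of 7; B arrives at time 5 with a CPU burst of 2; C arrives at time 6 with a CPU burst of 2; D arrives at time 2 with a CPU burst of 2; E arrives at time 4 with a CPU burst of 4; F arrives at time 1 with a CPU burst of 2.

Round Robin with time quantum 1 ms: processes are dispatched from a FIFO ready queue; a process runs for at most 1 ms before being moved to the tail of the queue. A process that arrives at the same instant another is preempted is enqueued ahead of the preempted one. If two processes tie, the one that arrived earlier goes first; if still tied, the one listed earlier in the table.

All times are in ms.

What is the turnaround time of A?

14

Schedule: | idle 0-1 | F 1-2 | D 2-3 | F 3-4 | D 4-5 | E 5-6 | B 6-7 | A 7-8 | C 8-9 | E 9-10 | B 10-11 | A 11-12 | C 12-13 | E 13-14 | A 14-15 | E 15-16 | A 16-20 |
Completion: A=20  B=11  C=13  D=5  E=16  F=4
Turnaround (C−A): A=14  B=6  C=7  D=3  E=12  F=3
Turnaround(A) = completion − arrival = 20 − 6 = 14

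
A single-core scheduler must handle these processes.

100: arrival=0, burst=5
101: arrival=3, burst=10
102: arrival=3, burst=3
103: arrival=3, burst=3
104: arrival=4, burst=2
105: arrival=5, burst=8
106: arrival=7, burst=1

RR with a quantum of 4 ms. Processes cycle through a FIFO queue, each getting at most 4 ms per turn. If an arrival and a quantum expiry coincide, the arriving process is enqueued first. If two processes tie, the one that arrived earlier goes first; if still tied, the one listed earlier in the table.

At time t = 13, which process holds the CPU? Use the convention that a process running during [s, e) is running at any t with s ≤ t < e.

Timeline: | 100 0-4 | 101 4-8 | 102 8-11 | 103 11-14 | 104 14-16 | 100 16-17 | 105 17-21 | 106 21-22 | 101 22-26 | 105 26-30 | 101 30-32 |
Completion: 100=17  101=32  102=11  103=14  104=16  105=30  106=22
Turnaround (C−A): 100=17  101=29  102=8  103=11  104=12  105=25  106=15

103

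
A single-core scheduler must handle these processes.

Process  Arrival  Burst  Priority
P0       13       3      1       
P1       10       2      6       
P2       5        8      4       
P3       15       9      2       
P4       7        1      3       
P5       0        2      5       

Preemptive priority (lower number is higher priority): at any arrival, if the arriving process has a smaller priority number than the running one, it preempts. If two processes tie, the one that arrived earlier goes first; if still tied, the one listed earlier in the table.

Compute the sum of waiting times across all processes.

Timeline: | P5 0-2 | idle 2-5 | P2 5-7 | P4 7-8 | P2 8-13 | P0 13-16 | P3 16-25 | P2 25-26 | P1 26-28 |
Completion: P0=16  P1=28  P2=26  P3=25  P4=8  P5=2
Turnaround (C−A): P0=3  P1=18  P2=21  P3=10  P4=1  P5=2
Waiting = turnaround − burst: P0=0, P1=16, P2=13, P3=1, P4=0, P5=0
Total waiting = 0 + 16 + 13 + 1 + 0 + 0 = 30

30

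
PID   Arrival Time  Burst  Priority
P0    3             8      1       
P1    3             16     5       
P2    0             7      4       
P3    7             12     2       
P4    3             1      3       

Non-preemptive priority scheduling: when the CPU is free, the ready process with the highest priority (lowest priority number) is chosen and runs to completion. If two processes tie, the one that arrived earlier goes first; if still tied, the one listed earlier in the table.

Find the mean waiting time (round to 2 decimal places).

12.20

Schedule: | P2 0-7 | P0 7-15 | P3 15-27 | P4 27-28 | P1 28-44 |
Completion: P0=15  P1=44  P2=7  P3=27  P4=28
Waiting times: P0=4, P1=25, P2=0, P3=8, P4=24
Average waiting = (4+25+0+8+24) / 5 = 61/5 = 12.20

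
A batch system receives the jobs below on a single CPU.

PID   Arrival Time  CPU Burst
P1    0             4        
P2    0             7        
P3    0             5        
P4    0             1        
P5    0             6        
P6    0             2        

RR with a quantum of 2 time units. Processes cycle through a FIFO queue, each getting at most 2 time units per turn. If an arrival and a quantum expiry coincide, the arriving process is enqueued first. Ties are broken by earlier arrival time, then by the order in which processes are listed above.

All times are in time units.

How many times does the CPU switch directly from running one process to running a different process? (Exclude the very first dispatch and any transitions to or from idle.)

Timeline: | P1 0-2 | P2 2-4 | P3 4-6 | P4 6-7 | P5 7-9 | P6 9-11 | P1 11-13 | P2 13-15 | P3 15-17 | P5 17-19 | P2 19-21 | P3 21-22 | P5 22-24 | P2 24-25 |
Completion: P1=13  P2=25  P3=22  P4=7  P5=24  P6=11

13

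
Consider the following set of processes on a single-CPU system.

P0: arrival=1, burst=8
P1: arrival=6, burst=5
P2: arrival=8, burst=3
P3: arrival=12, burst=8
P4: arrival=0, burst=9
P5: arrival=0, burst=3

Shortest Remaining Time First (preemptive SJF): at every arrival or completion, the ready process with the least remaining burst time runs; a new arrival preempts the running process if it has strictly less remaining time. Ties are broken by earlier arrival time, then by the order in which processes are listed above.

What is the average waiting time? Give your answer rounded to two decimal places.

7.83

Gantt: | P5 0-3 | P0 3-11 | P2 11-14 | P1 14-19 | P3 19-27 | P4 27-36 |
Completion: P0=11  P1=19  P2=14  P3=27  P4=36  P5=3
Turnaround (C−A): P0=10  P1=13  P2=6  P3=15  P4=36  P5=3
Waiting times: P0=2, P1=8, P2=3, P3=7, P4=27, P5=0
Average waiting = (2+8+3+7+27+0) / 6 = 47/6 = 7.83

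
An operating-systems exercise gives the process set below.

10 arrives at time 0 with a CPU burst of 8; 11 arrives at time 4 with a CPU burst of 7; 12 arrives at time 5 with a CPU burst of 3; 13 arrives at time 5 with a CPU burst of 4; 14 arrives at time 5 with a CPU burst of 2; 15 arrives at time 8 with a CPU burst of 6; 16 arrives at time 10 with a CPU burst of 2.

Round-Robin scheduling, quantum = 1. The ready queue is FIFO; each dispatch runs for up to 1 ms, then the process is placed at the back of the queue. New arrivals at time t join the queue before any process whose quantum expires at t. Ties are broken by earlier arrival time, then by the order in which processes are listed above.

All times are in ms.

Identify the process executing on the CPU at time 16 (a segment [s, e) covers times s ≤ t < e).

11

Timeline: | 10 0-4 | 11 4-5 | 10 5-6 | 12 6-7 | 13 7-8 | 14 8-9 | 11 9-10 | 10 10-11 | 12 11-12 | 15 12-13 | 13 13-14 | 14 14-15 | 16 15-16 | 11 16-17 | 10 17-18 | 12 18-19 | 15 19-20 | 13 20-21 | 16 21-22 | 11 22-23 | 10 23-24 | 15 24-25 | 13 25-26 | 11 26-27 | 15 27-28 | 11 28-29 | 15 29-30 | 11 30-31 | 15 31-32 |
Completion: 10=24  11=31  12=19  13=26  14=15  15=32  16=22
Turnaround (C−A): 10=24  11=27  12=14  13=21  14=10  15=24  16=12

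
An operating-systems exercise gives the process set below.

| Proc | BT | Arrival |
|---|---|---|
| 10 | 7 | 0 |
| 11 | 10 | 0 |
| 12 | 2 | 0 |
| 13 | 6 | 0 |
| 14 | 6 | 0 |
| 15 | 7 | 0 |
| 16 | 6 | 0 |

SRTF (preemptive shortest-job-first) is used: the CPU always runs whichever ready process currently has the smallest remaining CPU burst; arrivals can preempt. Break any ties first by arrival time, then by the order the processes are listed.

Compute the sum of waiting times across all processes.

Gantt: | 12 0-2 | 13 2-8 | 14 8-14 | 16 14-20 | 10 20-27 | 15 27-34 | 11 34-44 |
Completion: 10=27  11=44  12=2  13=8  14=14  15=34  16=20
Turnaround (C−A): 10=27  11=44  12=2  13=8  14=14  15=34  16=20
Waiting = turnaround − burst: 10=20, 11=34, 12=0, 13=2, 14=8, 15=27, 16=14
Total waiting = 20 + 34 + 0 + 2 + 8 + 27 + 14 = 105

105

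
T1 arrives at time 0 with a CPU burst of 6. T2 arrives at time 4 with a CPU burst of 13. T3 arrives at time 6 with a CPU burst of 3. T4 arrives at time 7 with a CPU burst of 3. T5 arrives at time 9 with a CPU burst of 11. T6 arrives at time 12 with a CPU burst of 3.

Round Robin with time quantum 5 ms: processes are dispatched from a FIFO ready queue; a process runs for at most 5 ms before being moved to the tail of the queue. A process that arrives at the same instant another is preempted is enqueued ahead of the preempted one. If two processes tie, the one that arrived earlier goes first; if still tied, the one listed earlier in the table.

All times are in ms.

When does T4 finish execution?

17

Schedule: | T1 0-5 | T2 5-10 | T1 10-11 | T3 11-14 | T4 14-17 | T5 17-22 | T2 22-27 | T6 27-30 | T5 30-35 | T2 35-38 | T5 38-39 |
Completion: T1=11  T2=38  T3=14  T4=17  T5=39  T6=30
Turnaround (C−A): T1=11  T2=34  T3=8  T4=10  T5=30  T6=18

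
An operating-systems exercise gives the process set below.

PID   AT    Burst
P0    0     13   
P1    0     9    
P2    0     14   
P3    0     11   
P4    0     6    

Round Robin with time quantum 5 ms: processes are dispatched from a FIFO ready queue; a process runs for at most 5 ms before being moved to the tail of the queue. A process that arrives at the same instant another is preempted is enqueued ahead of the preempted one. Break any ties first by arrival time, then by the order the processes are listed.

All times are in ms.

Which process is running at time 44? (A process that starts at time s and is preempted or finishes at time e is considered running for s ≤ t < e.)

P4

Schedule: | P0 0-5 | P1 5-10 | P2 10-15 | P3 15-20 | P4 20-25 | P0 25-30 | P1 30-34 | P2 34-39 | P3 39-44 | P4 44-45 | P0 45-48 | P2 48-52 | P3 52-53 |
Completion: P0=48  P1=34  P2=52  P3=53  P4=45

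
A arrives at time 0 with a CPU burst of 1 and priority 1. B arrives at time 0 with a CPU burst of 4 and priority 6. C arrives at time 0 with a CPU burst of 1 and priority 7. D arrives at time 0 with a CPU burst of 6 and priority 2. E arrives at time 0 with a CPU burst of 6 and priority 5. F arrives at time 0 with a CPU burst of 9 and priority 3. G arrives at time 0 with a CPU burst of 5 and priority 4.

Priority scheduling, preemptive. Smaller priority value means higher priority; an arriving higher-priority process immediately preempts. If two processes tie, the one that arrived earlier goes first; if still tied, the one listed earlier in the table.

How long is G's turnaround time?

21

Timeline: | A 0-1 | D 1-7 | F 7-16 | G 16-21 | E 21-27 | B 27-31 | C 31-32 |
Completion: A=1  B=31  C=32  D=7  E=27  F=16  G=21
Turnaround (C−A): A=1  B=31  C=32  D=7  E=27  F=16  G=21
Turnaround(G) = completion − arrival = 21 − 0 = 21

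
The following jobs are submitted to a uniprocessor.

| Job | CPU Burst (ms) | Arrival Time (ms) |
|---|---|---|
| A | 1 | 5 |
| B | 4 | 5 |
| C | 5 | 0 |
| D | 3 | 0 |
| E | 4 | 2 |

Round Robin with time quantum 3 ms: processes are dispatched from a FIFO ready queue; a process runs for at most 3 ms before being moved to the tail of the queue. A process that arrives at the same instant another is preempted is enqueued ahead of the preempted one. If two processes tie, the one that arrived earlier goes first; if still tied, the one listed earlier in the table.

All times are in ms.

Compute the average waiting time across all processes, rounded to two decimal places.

Gantt: | C 0-3 | D 3-6 | E 6-9 | C 9-11 | A 11-12 | B 12-15 | E 15-16 | B 16-17 |
Completion: A=12  B=17  C=11  D=6  E=16
Turnaround (C−A): A=7  B=12  C=11  D=6  E=14
Waiting times: A=6, B=8, C=6, D=3, E=10
Average waiting = (6+8+6+3+10) / 5 = 33/5 = 6.60

6.60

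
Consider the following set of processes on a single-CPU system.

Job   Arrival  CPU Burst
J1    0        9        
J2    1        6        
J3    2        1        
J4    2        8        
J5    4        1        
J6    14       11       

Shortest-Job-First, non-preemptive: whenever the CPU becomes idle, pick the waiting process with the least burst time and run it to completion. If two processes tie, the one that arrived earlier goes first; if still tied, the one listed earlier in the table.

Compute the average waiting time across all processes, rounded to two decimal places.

8.17

Timeline: | J1 0-9 | J3 9-10 | J5 10-11 | J2 11-17 | J4 17-25 | J6 25-36 |
Completion: J1=9  J2=17  J3=10  J4=25  J5=11  J6=36
Turnaround (C−A): J1=9  J2=16  J3=8  J4=23  J5=7  J6=22
Waiting times: J1=0, J2=10, J3=7, J4=15, J5=6, J6=11
Average waiting = (0+10+7+15+6+11) / 6 = 49/6 = 8.17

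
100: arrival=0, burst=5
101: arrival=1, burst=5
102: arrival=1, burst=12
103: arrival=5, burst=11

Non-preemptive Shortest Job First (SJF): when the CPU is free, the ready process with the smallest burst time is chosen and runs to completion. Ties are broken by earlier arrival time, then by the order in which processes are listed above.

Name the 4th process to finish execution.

102

Gantt: | 100 0-5 | 101 5-10 | 103 10-21 | 102 21-33 |
Completion: 100=5  101=10  102=33  103=21
Finish order: 100 → 101 → 103 → 102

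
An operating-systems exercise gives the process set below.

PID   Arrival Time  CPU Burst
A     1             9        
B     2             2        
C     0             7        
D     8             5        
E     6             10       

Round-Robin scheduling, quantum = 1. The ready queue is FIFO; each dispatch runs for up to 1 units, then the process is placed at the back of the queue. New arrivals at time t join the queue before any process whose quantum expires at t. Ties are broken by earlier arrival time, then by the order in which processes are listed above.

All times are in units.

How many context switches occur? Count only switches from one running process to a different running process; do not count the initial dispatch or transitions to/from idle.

Gantt: | C 0-1 | A 1-2 | C 2-3 | B 3-4 | A 4-5 | C 5-6 | B 6-7 | A 7-8 | E 8-9 | C 9-10 | D 10-11 | A 11-12 | E 12-13 | C 13-14 | D 14-15 | A 15-16 | E 16-17 | C 17-18 | D 18-19 | A 19-20 | E 20-21 | C 21-22 | D 22-23 | A 23-24 | E 24-25 | D 25-26 | A 26-27 | E 27-28 | A 28-29 | E 29-33 |
Completion: A=29  B=7  C=22  D=26  E=33

29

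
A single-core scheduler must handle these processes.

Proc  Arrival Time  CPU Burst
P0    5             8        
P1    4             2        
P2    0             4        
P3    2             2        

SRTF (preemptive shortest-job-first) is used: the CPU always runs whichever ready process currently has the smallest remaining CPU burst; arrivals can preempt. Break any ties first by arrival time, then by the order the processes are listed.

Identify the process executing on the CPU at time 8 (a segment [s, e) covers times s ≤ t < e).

P0

Schedule: | P2 0-4 | P3 4-6 | P1 6-8 | P0 8-16 |
Completion: P0=16  P1=8  P2=4  P3=6
Turnaround (C−A): P0=11  P1=4  P2=4  P3=4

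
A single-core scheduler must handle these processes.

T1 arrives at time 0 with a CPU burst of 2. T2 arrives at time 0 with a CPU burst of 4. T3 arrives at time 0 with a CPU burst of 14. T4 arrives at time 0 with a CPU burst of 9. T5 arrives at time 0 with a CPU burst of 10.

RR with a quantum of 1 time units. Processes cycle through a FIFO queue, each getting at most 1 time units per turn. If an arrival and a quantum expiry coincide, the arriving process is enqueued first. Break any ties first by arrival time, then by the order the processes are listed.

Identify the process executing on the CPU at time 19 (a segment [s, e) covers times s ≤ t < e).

Schedule: | T1 0-1 | T2 1-2 | T3 2-3 | T4 3-4 | T5 4-5 | T1 5-6 | T2 6-7 | T3 7-8 | T4 8-9 | T5 9-10 | T2 10-11 | T3 11-12 | T4 12-13 | T5 13-14 | T2 14-15 | T3 15-16 | T4 16-17 | T5 17-18 | T3 18-19 | T4 19-20 | T5 20-21 | T3 21-22 | T4 22-23 | T5 23-24 | T3 24-25 | T4 25-26 | T5 26-27 | T3 27-28 | T4 28-29 | T5 29-30 | T3 30-31 | T4 31-32 | T5 32-33 | T3 33-34 | T5 34-35 | T3 35-39 |
Completion: T1=6  T2=15  T3=39  T4=32  T5=35
Turnaround (C−A): T1=6  T2=15  T3=39  T4=32  T5=35

T4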